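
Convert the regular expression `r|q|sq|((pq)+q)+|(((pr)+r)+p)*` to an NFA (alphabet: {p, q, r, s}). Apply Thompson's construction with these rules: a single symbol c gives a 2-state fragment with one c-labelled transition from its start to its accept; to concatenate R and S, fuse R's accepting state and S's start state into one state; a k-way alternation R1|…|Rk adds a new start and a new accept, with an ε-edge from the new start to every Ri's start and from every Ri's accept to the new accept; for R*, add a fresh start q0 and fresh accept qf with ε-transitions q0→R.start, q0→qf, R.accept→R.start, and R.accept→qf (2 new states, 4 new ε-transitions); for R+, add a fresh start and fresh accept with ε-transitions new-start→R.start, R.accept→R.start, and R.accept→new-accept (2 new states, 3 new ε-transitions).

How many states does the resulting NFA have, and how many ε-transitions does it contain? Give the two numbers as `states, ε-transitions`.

Per subexpression:
Each of the 11 symbol leaves contributes 2 states and 0 ε-transitions.
  sq : 3 states, 0 ε-transitions
  pq : 3 states, 0 ε-transitions
  (pq)+ : 5 states, 3 ε-transitions
  (pq)+q : 6 states, 3 ε-transitions
  ((pq)+q)+ : 8 states, 6 ε-transitions
  pr : 3 states, 0 ε-transitions
  (pr)+ : 5 states, 3 ε-transitions
  (pr)+r : 6 states, 3 ε-transitions
  ((pr)+r)+ : 8 states, 6 ε-transitions
  ((pr)+r)+p : 9 states, 6 ε-transitions
  (((pr)+r)+p)* : 11 states, 10 ε-transitions
  r|q|sq|((pq)+q)+|(((pr)+r)+p)* : 28 states, 26 ε-transitions

28, 26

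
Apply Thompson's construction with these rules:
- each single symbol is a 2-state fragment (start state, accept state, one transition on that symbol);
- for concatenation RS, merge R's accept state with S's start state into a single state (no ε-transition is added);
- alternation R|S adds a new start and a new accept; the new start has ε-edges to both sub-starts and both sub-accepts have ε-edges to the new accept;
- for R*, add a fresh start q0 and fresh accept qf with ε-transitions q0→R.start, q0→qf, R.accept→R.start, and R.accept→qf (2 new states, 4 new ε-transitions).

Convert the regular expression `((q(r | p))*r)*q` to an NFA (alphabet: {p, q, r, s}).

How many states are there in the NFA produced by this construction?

13

By structural recursion:
Each of the 5 symbol leaves contributes a 2-state fragment.
  r | p = 6 states
  q(r | p) = 7 states
  (q(r | p))* = 9 states
  (q(r | p))*r = 10 states
  ((q(r | p))*r)* = 12 states
  ((q(r | p))*r)*q = 13 states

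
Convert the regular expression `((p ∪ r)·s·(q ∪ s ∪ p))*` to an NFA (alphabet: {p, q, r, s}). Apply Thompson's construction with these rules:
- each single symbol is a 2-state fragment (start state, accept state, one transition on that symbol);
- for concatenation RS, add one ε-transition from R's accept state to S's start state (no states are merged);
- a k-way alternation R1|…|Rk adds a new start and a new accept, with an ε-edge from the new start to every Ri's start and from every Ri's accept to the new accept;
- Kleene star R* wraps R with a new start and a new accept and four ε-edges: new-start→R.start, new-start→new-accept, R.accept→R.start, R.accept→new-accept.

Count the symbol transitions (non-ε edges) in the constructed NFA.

Recursing over subexpressions:
Each of the 6 symbol leaves contributes exactly 1 symbol transition.
  p ∪ r = 2 symbol transitions
  q ∪ s ∪ p = 3 symbol transitions
  (p ∪ r)·s·(q ∪ s ∪ p) = 6 symbol transitions
  ((p ∪ r)·s·(q ∪ s ∪ p))* = 6 symbol transitions

6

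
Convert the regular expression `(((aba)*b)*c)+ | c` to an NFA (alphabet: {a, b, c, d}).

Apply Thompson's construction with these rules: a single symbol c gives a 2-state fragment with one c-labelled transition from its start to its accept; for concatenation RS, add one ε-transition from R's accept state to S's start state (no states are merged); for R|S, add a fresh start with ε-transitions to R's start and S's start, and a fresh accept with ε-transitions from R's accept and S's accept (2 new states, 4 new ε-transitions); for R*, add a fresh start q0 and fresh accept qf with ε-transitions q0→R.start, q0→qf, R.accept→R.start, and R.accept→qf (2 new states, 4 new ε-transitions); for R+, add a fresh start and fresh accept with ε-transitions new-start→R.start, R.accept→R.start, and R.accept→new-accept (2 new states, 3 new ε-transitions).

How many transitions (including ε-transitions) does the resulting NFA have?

25

Bottom-up over the parse tree:
Each of the 6 symbol leaves contributes 1 transition (1 symbol, 0 ε).
  aba : 5 transitions (3 symbol, 2 ε)
  (aba)* : 9 transitions (3 symbol, 6 ε)
  (aba)*b : 11 transitions (4 symbol, 7 ε)
  ((aba)*b)* : 15 transitions (4 symbol, 11 ε)
  ((aba)*b)*c : 17 transitions (5 symbol, 12 ε)
  (((aba)*b)*c)+ : 20 transitions (5 symbol, 15 ε)
  (((aba)*b)*c)+ | c : 25 transitions (6 symbol, 19 ε)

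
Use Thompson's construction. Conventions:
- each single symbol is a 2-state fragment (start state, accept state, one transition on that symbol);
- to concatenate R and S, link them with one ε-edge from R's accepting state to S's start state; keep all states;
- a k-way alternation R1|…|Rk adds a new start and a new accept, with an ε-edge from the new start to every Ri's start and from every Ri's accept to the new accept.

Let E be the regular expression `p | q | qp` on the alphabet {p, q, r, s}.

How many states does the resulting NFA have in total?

10

Building bottom-up:
Each of the 4 symbol leaves contributes a 2-state fragment.
  qp → 4 states
  p | q | qp → 10 states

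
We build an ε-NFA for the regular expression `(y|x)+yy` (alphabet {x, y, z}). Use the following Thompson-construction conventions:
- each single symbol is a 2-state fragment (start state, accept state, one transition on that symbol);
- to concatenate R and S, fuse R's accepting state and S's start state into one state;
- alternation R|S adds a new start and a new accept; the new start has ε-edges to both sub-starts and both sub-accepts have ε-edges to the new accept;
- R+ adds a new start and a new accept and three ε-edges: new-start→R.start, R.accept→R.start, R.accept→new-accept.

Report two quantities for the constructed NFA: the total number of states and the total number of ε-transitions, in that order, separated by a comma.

Recursing over subexpressions:
Each of the 4 symbol leaves contributes 2 states and 0 ε-transitions.
  y|x → 6 states, 4 ε-transitions
  (y|x)+ → 8 states, 7 ε-transitions
  (y|x)+yy → 10 states, 7 ε-transitions

10, 7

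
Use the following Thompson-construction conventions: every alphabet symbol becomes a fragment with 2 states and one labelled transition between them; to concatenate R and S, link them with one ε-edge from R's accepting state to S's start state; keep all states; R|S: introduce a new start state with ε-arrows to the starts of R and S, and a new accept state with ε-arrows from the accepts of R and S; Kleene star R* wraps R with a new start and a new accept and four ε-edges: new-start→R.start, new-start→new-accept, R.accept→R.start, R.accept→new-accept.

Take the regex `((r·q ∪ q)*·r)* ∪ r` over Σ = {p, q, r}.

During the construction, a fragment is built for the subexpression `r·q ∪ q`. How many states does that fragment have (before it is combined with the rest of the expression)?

Fragment for `r·q ∪ q`:
Each of the 3 symbol leaves contributes a 2-state fragment.
  r·q — 4 states
  r·q ∪ q — 8 states

8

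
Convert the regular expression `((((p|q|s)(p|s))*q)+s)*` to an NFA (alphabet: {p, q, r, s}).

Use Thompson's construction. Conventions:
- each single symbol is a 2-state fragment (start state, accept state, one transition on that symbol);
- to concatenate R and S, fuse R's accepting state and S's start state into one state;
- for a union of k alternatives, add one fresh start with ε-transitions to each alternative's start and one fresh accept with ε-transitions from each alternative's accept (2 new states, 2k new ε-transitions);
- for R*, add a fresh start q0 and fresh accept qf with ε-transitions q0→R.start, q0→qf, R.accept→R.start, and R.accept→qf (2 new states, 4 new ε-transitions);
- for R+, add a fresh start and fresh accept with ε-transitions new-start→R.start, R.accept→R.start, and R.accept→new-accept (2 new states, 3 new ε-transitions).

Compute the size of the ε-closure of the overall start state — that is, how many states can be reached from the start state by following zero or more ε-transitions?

Let C(F) = |ε-closure(F.start)| within fragment F, and note whether F accepts ε. Symbol fragments have C = 1 and do not accept ε. Then:
  p|q|s — |ε-closure| = 1 + 1 + 1 + 1 = 4 (the new accept is not ε-reachable since no branch accepts ε)
  p|s — |ε-closure| = 1 + 1 + 1 = 3 (the new accept is not ε-reachable since no branch accepts ε)
  (p|q|s)(p|s) — |ε-closure| equals the left operand's closure size = 4 (its accept is not ε-reachable, so the closure stops there)
  ((p|q|s)(p|s))* — |ε-closure| = 1 (new start) + 4 (body) + 1 (new accept) = 6
  ((p|q|s)(p|s))*q — the left operand accepts ε, so the closure extends into the next operand (the shared merged state is already counted); |ε-closure| = 6 + (1−1) = 6
  (((p|q|s)(p|s))*q)+ — new start ε-reaches only the body's start; the new accept needs a symbol first: |ε-closure| = 1 + 6 = 7
  (((p|q|s)(p|s))*q)+s — |ε-closure| equals the left operand's closure size = 7 (its accept is not ε-reachable, so the closure stops there)
  ((((p|q|s)(p|s))*q)+s)* — new start has ε-edges to the inner start and to the new accept, so |ε-closure| = 2 + 7 = 9

9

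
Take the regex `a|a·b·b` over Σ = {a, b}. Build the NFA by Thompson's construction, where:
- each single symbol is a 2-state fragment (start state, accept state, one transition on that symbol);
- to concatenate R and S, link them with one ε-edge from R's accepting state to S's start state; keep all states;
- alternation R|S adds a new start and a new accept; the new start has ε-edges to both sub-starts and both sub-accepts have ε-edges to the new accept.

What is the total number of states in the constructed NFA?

10

Recursing over subexpressions:
Each of the 4 symbol leaves contributes a 2-state fragment.
  a·b·b = 6 states
  a|a·b·b = 10 states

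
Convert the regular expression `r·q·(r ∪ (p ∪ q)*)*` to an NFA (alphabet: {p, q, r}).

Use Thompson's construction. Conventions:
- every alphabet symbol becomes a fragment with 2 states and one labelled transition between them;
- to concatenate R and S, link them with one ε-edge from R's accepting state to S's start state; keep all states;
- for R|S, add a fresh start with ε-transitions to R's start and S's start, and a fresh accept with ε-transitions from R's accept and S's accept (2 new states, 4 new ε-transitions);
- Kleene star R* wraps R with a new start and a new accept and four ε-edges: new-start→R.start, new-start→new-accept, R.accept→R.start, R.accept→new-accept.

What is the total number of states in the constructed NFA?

18

Building bottom-up:
Each of the 5 symbol leaves contributes a 2-state fragment.
  p ∪ q : 6 states
  (p ∪ q)* : 8 states
  r ∪ (p ∪ q)* : 12 states
  (r ∪ (p ∪ q)*)* : 14 states
  r·q·(r ∪ (p ∪ q)*)* : 18 states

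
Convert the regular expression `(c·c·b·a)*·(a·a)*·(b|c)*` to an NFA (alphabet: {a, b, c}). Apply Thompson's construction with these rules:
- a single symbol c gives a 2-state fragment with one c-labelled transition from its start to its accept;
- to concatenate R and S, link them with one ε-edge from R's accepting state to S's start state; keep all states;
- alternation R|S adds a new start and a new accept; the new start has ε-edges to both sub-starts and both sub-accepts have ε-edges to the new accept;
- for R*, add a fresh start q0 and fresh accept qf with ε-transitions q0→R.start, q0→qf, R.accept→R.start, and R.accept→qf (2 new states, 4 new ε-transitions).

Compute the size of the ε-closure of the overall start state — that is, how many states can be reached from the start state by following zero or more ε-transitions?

Compute the ε-closure size of each fragment's start state recursively; a symbol fragment's start has no outgoing ε-edge, so its closure is just itself (size 1).
  c·c·b·a → |closure| equals the left operand's closure size = 1 (its accept is not ε-reachable, so the closure stops there)
  (c·c·b·a)* → the star's fresh start ε-reaches both the body's start and the fresh accept: |closure| = 2 + 1 = 3
  a·a → |closure| equals the left operand's closure size = 1 (its accept is not ε-reachable, so the closure stops there)
  (a·a)* → |closure| = 1 (new start) + 1 (body) + 1 (new accept) = 3
  b|c → |closure| = 1 + 1 + 1 = 3 (the new accept is not ε-reachable since no branch accepts ε)
  (b|c)* → |closure| = 1 (new start) + 3 (body) + 1 (new accept) = 5
  (c·c·b·a)*·(a·a)*·(b|c)* → |closure| = 3 + 3 + 5 = 11 (closure spills across the concat boundary because the left factor accepts ε)

11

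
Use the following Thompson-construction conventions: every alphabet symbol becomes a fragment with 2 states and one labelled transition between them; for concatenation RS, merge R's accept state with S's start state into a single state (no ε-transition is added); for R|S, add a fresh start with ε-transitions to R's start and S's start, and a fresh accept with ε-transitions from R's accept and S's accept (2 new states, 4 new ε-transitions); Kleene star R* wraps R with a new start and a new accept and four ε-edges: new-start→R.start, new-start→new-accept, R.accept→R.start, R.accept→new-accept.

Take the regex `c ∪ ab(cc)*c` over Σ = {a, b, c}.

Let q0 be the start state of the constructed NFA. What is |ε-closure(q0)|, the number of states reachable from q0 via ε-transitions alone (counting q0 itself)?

3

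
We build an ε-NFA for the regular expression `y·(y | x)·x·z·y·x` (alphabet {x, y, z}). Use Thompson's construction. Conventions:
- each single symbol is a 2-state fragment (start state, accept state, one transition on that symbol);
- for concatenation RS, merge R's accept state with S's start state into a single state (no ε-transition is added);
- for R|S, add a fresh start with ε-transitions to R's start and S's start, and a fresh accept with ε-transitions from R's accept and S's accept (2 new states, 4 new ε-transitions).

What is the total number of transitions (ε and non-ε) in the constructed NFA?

11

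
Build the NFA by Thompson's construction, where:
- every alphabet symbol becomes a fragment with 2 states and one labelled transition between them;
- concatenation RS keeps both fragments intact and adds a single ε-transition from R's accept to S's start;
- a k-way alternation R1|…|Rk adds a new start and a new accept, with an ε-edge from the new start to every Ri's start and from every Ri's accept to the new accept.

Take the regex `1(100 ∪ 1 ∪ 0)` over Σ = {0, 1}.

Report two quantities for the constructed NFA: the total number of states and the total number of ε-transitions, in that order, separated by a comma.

14, 9

By structural recursion:
Each of the 6 symbol leaves contributes 2 states and 0 ε-transitions.
  100 — 6 states, 2 ε-transitions
  100 ∪ 1 ∪ 0 — 12 states, 8 ε-transitions
  1(100 ∪ 1 ∪ 0) — 14 states, 9 ε-transitions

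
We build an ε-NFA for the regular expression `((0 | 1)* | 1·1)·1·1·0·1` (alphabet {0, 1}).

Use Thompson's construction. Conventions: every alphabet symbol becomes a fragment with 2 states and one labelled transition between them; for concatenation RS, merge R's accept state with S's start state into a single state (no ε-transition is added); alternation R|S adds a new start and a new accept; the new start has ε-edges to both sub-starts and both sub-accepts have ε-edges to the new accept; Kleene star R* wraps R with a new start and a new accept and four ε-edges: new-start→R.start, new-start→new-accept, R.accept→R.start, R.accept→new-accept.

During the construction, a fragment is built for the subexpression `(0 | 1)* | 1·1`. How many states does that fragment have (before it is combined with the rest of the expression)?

13

Fragment for `(0 | 1)* | 1·1`:
Each of the 4 symbol leaves contributes a 2-state fragment.
  0 | 1 → 6 states
  (0 | 1)* → 8 states
  1·1 → 3 states
  (0 | 1)* | 1·1 → 13 states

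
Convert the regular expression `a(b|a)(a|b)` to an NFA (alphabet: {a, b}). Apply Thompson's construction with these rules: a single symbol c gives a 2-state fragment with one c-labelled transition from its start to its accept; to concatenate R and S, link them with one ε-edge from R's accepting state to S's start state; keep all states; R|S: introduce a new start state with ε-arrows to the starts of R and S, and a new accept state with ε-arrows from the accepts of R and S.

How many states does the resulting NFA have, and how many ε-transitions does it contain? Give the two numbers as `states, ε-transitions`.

14, 10

Recursing over subexpressions:
Each of the 5 symbol leaves contributes 2 states and 0 ε-transitions.
  b|a — 6 states, 4 ε-transitions
  a|b — 6 states, 4 ε-transitions
  a(b|a)(a|b) — 14 states, 10 ε-transitions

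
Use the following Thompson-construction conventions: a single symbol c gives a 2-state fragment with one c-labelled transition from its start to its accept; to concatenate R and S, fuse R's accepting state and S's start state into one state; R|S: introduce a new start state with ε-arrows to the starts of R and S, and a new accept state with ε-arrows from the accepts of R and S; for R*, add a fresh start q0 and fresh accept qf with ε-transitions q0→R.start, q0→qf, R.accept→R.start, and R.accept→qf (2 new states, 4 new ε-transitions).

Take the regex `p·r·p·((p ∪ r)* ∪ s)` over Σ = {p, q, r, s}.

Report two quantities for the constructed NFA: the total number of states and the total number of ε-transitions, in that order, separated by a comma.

15, 12

By structural recursion:
Each of the 6 symbol leaves contributes 2 states and 0 ε-transitions.
  p ∪ r = 6 states, 4 ε-transitions
  (p ∪ r)* = 8 states, 8 ε-transitions
  (p ∪ r)* ∪ s = 12 states, 12 ε-transitions
  p·r·p·((p ∪ r)* ∪ s) = 15 states, 12 ε-transitions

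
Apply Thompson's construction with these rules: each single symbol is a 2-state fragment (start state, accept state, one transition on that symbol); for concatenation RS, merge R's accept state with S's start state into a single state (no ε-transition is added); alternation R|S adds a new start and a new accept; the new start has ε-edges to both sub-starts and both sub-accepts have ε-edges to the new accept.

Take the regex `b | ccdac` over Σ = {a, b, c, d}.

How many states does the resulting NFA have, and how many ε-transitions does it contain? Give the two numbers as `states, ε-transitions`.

10, 4

Building bottom-up:
Each of the 6 symbol leaves contributes 2 states and 0 ε-transitions.
  ccdac : 6 states, 0 ε-transitions
  b | ccdac : 10 states, 4 ε-transitions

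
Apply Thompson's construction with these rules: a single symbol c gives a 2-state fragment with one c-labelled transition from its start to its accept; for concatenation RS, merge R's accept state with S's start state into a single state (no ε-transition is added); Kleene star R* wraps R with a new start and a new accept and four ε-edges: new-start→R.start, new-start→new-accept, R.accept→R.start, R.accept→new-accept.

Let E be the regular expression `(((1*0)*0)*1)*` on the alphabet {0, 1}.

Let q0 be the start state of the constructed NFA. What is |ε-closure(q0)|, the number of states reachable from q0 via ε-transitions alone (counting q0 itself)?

9

Let C(F) = |ε-closure(F.start)| within fragment F, and note whether F accepts ε. Symbol fragments have C = 1 and do not accept ε. Then:
  1* — |closure| = 1 (new start) + 1 (body) + 1 (new accept) = 3
  1*0 — the left operand accepts ε, so the closure extends into the next operand (the shared merged state is already counted); |closure| = 3 + (1−1) = 3
  (1*0)* — |closure| = 1 (new start) + 3 (body) + 1 (new accept) = 5
  (1*0)*0 — |closure| = 5 + (1−1) = 5 (closure spills across the concat boundary because the left factor accepts ε)
  ((1*0)*0)* — |closure| = 1 (new start) + 5 (body) + 1 (new accept) = 7
  ((1*0)*0)*1 — the left operand accepts ε, so the closure extends into the next operand (the shared merged state is already counted); |closure| = 7 + (1−1) = 7
  (((1*0)*0)*1)* — new start has ε-edges to the inner start and to the new accept, so |closure| = 2 + 7 = 9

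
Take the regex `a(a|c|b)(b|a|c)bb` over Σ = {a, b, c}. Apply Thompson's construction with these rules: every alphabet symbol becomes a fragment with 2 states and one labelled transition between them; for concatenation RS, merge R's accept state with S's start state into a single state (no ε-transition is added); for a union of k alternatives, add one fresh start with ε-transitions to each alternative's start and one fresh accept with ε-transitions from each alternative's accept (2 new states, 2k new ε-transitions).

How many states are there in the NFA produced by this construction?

Building bottom-up:
Each of the 9 symbol leaves contributes a 2-state fragment.
  a|c|b : 8 states
  b|a|c : 8 states
  a(a|c|b)(b|a|c)bb : 18 states

18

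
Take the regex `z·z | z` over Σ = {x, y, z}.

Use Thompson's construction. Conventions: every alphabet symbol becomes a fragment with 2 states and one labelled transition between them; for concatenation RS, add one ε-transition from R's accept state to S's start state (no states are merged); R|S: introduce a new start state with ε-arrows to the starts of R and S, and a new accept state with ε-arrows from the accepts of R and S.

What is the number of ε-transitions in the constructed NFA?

5

By structural recursion:
Each of the 3 symbol leaves contributes 0 ε-transitions.
  z·z = 1 ε-transition
  z·z | z = 5 ε-transitions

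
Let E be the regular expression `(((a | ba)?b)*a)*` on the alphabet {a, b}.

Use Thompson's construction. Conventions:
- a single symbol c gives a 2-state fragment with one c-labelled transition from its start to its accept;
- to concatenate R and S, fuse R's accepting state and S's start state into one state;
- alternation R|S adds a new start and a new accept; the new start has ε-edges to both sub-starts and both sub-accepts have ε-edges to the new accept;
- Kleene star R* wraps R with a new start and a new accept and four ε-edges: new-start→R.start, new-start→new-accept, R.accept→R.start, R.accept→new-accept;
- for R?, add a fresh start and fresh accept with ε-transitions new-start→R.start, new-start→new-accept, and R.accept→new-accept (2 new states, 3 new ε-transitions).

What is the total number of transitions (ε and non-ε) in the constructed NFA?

Bottom-up over the parse tree:
Each of the 5 symbol leaves contributes 1 transition (1 symbol, 0 ε).
  ba — 2 transitions (2 symbol, 0 ε)
  a | ba — 7 transitions (3 symbol, 4 ε)
  (a | ba)? — 10 transitions (3 symbol, 7 ε)
  (a | ba)?b — 11 transitions (4 symbol, 7 ε)
  ((a | ba)?b)* — 15 transitions (4 symbol, 11 ε)
  ((a | ba)?b)*a — 16 transitions (5 symbol, 11 ε)
  (((a | ba)?b)*a)* — 20 transitions (5 symbol, 15 ε)

20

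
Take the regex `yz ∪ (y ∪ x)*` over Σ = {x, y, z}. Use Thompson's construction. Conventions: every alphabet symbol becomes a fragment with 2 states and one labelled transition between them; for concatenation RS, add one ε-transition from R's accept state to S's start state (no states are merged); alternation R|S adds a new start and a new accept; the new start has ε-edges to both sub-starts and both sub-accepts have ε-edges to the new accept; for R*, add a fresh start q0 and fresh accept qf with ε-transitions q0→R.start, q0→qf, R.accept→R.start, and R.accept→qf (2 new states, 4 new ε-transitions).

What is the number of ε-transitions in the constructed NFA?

Bottom-up over the parse tree:
Each of the 4 symbol leaves contributes 0 ε-transitions.
  yz → 1 ε-transition
  y ∪ x → 4 ε-transitions
  (y ∪ x)* → 8 ε-transitions
  yz ∪ (y ∪ x)* → 13 ε-transitions

13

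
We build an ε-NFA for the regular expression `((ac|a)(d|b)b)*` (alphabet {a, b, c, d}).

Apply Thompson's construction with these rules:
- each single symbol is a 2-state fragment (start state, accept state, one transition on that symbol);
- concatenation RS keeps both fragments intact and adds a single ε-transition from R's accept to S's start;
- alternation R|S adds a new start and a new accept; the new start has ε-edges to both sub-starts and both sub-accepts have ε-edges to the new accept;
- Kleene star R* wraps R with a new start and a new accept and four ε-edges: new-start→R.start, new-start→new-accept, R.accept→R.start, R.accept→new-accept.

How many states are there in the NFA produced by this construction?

Recursing over subexpressions:
Each of the 6 symbol leaves contributes a 2-state fragment.
  ac = 4 states
  ac|a = 8 states
  d|b = 6 states
  (ac|a)(d|b)b = 16 states
  ((ac|a)(d|b)b)* = 18 states

18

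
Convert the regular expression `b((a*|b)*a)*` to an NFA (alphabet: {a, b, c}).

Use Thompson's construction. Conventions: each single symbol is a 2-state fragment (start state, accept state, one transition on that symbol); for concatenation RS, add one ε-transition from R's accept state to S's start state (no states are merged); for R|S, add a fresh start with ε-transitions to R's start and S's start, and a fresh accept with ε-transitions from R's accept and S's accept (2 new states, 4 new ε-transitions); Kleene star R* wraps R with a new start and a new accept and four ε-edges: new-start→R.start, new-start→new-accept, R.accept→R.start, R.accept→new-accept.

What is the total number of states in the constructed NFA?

Bottom-up over the parse tree:
Each of the 4 symbol leaves contributes a 2-state fragment.
  a* : 4 states
  a*|b : 8 states
  (a*|b)* : 10 states
  (a*|b)*a : 12 states
  ((a*|b)*a)* : 14 states
  b((a*|b)*a)* : 16 states

16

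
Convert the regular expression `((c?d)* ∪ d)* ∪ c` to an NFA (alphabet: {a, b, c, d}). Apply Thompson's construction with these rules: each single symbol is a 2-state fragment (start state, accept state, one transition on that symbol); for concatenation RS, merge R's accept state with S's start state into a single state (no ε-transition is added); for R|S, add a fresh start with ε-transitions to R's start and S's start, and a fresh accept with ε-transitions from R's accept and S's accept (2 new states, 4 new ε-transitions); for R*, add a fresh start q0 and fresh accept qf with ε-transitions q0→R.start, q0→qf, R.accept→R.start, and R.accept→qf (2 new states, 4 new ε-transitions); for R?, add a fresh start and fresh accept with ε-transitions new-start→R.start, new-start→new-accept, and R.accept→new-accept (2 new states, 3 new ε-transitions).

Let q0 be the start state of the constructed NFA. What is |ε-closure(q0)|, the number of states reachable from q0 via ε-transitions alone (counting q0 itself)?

Work bottom-up. For each fragment F, track |ε-closure(F.start)| and whether F's accept lies in that closure (i.e. whether F accepts ε). A single-symbol fragment has closure size 1 and does not accept ε.
  c? → new start has ε-edges to the inner start and to the new accept, so |closure| = 2 + 1 = 3
  c?d → the left operand accepts ε, so the closure extends into the next operand (the shared merged state is already counted); |closure| = 3 + (1−1) = 3
  (c?d)* → new start has ε-edges to the inner start and to the new accept, so |closure| = 2 + 3 = 5
  (c?d)* ∪ d → new start ε-reaches every alternative's start; at least one alternative accepts ε, so the union's new accept is reached too: |closure| = 1 + 5 + 1 + 1 = 8
  ((c?d)* ∪ d)* → |closure| = 1 (new start) + 8 (body) + 1 (new accept) = 10
  ((c?d)* ∪ d)* ∪ c → |closure| = 1 (new start) + (10 + 1) + 1 (new accept, since some branch ε-reaches its own accept) = 13

13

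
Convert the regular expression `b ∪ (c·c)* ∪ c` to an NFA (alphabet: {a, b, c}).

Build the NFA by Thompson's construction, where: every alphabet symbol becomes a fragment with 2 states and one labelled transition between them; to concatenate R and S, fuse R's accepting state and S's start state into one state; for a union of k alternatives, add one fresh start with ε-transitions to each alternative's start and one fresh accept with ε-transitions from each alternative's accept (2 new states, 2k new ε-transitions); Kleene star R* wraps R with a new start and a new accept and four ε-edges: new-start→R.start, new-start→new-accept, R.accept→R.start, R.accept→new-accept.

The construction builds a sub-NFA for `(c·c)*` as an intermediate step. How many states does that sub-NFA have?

Fragment for `(c·c)*`:
Each of the 2 symbol leaves contributes a 2-state fragment.
  c·c — 3 states
  (c·c)* — 5 states

5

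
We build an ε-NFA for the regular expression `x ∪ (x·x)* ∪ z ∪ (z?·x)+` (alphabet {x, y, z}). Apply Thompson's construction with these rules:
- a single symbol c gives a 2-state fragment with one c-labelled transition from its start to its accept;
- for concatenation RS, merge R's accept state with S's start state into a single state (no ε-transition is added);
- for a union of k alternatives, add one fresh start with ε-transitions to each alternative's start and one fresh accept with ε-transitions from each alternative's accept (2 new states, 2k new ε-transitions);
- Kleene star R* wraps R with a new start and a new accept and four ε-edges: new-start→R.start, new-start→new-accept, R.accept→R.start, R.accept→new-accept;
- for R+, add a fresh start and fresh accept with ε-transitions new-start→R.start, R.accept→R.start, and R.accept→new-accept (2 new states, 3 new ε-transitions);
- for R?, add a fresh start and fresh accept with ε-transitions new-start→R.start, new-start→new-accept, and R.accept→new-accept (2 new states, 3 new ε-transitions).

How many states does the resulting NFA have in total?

Building bottom-up:
Each of the 6 symbol leaves contributes a 2-state fragment.
  x·x = 3 states
  (x·x)* = 5 states
  z? = 4 states
  z?·x = 5 states
  (z?·x)+ = 7 states
  x ∪ (x·x)* ∪ z ∪ (z?·x)+ = 18 states

18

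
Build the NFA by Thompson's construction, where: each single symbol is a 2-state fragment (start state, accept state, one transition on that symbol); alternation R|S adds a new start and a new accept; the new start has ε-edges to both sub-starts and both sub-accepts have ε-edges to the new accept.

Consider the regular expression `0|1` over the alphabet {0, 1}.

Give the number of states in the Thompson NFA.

Recursing over subexpressions:
Each of the 2 symbol leaves contributes a 2-state fragment.
  0|1 : 6 states

6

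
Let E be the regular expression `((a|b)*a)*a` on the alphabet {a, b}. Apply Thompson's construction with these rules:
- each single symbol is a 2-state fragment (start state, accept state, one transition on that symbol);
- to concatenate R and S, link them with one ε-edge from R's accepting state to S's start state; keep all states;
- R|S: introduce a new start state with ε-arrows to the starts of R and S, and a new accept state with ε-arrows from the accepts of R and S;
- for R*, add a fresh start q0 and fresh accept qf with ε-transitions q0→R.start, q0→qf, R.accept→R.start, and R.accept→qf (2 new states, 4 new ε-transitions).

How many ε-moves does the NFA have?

14

Per subexpression:
Each of the 4 symbol leaves contributes 0 ε-transitions.
  a|b → 4 ε-transitions
  (a|b)* → 8 ε-transitions
  (a|b)*a → 9 ε-transitions
  ((a|b)*a)* → 13 ε-transitions
  ((a|b)*a)*a → 14 ε-transitions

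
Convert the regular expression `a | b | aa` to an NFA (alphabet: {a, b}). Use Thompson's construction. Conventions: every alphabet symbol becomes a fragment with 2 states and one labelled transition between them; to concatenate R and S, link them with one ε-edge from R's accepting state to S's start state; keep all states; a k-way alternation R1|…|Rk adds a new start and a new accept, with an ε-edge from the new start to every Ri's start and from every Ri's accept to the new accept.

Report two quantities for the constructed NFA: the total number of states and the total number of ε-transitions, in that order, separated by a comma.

Bottom-up over the parse tree:
Each of the 4 symbol leaves contributes 2 states and 0 ε-transitions.
  aa → 4 states, 1 ε-transition
  a | b | aa → 10 states, 7 ε-transitions

10, 7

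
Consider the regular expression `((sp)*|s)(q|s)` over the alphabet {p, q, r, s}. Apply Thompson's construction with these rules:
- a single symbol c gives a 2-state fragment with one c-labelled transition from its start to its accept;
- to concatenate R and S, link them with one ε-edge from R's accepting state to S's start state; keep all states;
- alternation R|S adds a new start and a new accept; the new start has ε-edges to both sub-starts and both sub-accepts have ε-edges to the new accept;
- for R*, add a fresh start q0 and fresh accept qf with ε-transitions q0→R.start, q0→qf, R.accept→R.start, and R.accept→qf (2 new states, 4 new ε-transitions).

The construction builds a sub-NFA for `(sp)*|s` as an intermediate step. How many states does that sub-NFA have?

10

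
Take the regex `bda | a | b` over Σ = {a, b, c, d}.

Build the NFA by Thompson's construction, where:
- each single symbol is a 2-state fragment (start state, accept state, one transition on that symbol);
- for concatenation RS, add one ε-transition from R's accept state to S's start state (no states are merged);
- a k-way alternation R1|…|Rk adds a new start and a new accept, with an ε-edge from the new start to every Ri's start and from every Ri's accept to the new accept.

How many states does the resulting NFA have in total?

Bottom-up over the parse tree:
Each of the 5 symbol leaves contributes a 2-state fragment.
  bda — 6 states
  bda | a | b — 12 states

12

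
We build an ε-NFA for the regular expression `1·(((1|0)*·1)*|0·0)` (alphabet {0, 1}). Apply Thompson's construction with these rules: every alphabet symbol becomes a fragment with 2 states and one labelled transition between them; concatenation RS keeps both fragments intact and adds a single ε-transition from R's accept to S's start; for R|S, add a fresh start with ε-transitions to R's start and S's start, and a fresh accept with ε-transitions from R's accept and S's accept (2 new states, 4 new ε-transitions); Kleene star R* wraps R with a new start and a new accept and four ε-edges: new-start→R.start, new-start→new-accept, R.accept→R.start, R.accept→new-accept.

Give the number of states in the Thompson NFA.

Bottom-up over the parse tree:
Each of the 6 symbol leaves contributes a 2-state fragment.
  1|0 → 6 states
  (1|0)* → 8 states
  (1|0)*·1 → 10 states
  ((1|0)*·1)* → 12 states
  0·0 → 4 states
  ((1|0)*·1)*|0·0 → 18 states
  1·(((1|0)*·1)*|0·0) → 20 states

20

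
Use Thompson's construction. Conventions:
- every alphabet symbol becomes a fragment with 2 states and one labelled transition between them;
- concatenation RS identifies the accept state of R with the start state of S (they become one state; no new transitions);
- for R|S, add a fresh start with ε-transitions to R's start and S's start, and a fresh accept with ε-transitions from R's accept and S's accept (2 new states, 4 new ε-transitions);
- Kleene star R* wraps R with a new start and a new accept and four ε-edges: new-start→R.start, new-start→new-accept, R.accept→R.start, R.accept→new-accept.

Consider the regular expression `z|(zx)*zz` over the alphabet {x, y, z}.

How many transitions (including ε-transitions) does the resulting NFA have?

13

Bottom-up over the parse tree:
Each of the 5 symbol leaves contributes 1 transition (1 symbol, 0 ε).
  zx → 2 transitions (2 symbol, 0 ε)
  (zx)* → 6 transitions (2 symbol, 4 ε)
  (zx)*zz → 8 transitions (4 symbol, 4 ε)
  z|(zx)*zz → 13 transitions (5 symbol, 8 ε)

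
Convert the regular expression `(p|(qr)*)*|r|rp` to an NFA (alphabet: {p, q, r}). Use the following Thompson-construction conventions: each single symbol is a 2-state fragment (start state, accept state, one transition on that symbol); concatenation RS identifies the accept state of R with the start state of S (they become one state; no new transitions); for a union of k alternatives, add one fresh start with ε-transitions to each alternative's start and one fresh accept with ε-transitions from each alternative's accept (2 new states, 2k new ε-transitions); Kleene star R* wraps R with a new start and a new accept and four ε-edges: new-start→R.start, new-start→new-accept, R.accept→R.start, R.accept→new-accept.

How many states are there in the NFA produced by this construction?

Per subexpression:
Each of the 6 symbol leaves contributes a 2-state fragment.
  qr = 3 states
  (qr)* = 5 states
  p|(qr)* = 9 states
  (p|(qr)*)* = 11 states
  rp = 3 states
  (p|(qr)*)*|r|rp = 18 states

18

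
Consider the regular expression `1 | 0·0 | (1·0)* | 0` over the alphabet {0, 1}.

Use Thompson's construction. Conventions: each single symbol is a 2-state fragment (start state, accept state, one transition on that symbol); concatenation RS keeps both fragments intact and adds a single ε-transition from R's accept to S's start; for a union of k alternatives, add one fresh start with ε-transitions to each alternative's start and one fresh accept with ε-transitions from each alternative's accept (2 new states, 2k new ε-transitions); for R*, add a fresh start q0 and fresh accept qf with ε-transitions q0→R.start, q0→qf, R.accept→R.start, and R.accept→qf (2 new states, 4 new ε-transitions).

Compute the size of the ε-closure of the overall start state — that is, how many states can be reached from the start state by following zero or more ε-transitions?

8

Work bottom-up. For each fragment F, track |ε-closure(F.start)| and whether F's accept lies in that closure (i.e. whether F accepts ε). A single-symbol fragment has closure size 1 and does not accept ε.
  0·0 — same as the first factor's closure: C = 1
  1·0 — C equals the left operand's closure size = 1 (its accept is not ε-reachable, so the closure stops there)
  (1·0)* — new start has ε-edges to the inner start and to the new accept, so C = 2 + 1 = 3
  1 | 0·0 | (1·0)* | 0 — new start ε-reaches every alternative's start; at least one alternative accepts ε, so the union's new accept is reached too: C = 1 + 1 + 1 + 3 + 1 + 1 = 8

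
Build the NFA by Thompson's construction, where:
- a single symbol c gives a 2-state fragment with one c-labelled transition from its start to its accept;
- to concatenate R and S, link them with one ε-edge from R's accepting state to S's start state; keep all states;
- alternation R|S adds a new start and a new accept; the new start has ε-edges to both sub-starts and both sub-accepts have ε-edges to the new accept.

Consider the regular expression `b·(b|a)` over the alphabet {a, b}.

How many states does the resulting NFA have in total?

By structural recursion:
Each of the 3 symbol leaves contributes a 2-state fragment.
  b|a : 6 states
  b·(b|a) : 8 states

8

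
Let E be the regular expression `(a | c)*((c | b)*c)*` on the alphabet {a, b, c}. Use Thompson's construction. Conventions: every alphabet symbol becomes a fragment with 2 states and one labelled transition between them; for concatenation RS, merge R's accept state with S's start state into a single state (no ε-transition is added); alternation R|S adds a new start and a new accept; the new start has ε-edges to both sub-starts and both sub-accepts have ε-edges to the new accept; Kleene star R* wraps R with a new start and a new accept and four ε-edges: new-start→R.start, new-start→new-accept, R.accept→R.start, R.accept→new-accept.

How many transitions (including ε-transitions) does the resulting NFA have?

By structural recursion:
Each of the 5 symbol leaves contributes 1 transition (1 symbol, 0 ε).
  a | c — 6 transitions (2 symbol, 4 ε)
  (a | c)* — 10 transitions (2 symbol, 8 ε)
  c | b — 6 transitions (2 symbol, 4 ε)
  (c | b)* — 10 transitions (2 symbol, 8 ε)
  (c | b)*c — 11 transitions (3 symbol, 8 ε)
  ((c | b)*c)* — 15 transitions (3 symbol, 12 ε)
  (a | c)*((c | b)*c)* — 25 transitions (5 symbol, 20 ε)

25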